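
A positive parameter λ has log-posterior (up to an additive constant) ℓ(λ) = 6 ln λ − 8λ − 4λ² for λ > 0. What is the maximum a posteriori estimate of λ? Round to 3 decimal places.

ℓ'(λ) = 6/λ − 8 − 8λ. Setting this to zero and multiplying by λ: 8λ² + 8λ − 6 = 0.
λ = (−8 + √(8² + 4·8·6)) / (2·8) = (−8 + √256) / 16 = (−8 + 16)/16 = 1/2.
ℓ''(λ) = −6/λ² − 8 < 0, confirming a maximum.

λ̂_MAP = 0.500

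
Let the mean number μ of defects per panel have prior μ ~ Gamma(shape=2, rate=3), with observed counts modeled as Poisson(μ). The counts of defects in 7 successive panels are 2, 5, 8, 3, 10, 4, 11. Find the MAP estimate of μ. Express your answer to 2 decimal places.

Σxᵢ = 2+5+8+3+10+4+11 = 43, with n = 7.
Posterior ∝ μe^(−3μ) · μ^43e^(−7μ) = μ^44e^(−10μ), i.e. Gamma(shape=45, rate=10).
The mode of a Gamma(a, b) with a ≥ 1 (shape–rate) is (a−1)/b = 44/10 ≈ 4.40.

μ̂_MAP = 4.40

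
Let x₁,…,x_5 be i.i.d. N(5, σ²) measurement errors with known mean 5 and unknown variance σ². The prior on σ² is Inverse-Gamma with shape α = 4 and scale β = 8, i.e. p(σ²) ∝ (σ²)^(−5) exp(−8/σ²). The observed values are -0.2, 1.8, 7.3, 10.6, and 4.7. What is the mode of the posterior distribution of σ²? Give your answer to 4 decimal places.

Sum of squared deviations about the known mean: SS = (-0.2−5)² + (1.8−5)² + (7.3−5)² + (10.6−5)² + (4.7−5)² = 74.02.
The Normal likelihood contributes (σ²)^(−n/2) exp(−SS/(2σ²)), so the posterior is Inverse-Gamma(α + n/2, β + SS/2) = Inverse-Gamma(6.5, 45.01).
The mode of Inverse-Gamma(a, b) is b/(a+1) = 45.01/7.5 ≈ 6.0013.

σ̂²_MAP = 6.0013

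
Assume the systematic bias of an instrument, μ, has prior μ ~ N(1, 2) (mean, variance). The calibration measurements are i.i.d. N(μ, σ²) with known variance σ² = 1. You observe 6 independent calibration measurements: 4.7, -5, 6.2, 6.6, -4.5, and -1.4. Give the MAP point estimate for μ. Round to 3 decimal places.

n = 6; x̄ = (4.7 + (-5) + 6.2 + 6.6 + (-4.5) + (-1.4))/6 = 6.6/6 = 1.1.
For a Normal prior and Normal likelihood with known variance, the posterior is Normal; its mode equals its mean, the precision-weighted average.
Prior precision 1/σ₀² = 1/2 = 0.5; data precision n/σ² = 6/1 = 6.
μ̂ = (0.5·1 + 6·1.1) / (0.5 + 6) = 7.1/6.5 = 71/65 ≈ 1.092.

μ̂_MAP = 1.092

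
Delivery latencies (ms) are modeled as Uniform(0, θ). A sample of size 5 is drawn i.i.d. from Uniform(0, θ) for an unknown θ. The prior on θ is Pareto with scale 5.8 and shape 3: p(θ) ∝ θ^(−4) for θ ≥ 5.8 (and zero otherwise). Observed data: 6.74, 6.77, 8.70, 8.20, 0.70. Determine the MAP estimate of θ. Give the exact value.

The Uniform(0, θ) likelihood is θ^(−n) for θ ≥ max(xᵢ), zero otherwise. Here max(xᵢ) = 8.70.
Posterior ∝ θ^(−4) · θ^(−5) = θ^(−9) on θ ≥ max(5.8, 8.70) = 8.70.
This density is strictly decreasing in θ, so the posterior mode lies at the lower boundary of the support.

θ̂_MAP = 8.70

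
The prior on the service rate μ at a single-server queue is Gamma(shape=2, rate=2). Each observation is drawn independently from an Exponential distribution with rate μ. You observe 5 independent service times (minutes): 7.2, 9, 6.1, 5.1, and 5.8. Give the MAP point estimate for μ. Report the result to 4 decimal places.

μ̂_MAP = 0.1705

The Exponential(rate=μ) likelihood is ∝ μ^n e^(−μΣtᵢ). Here n = 5 and Σtᵢ = 7.2 + 9 + 6.1 + 5.1 + 5.8 = 33.2.
Posterior ∝ μe^(−2μ) · μ^5e^(−33.2μ) = μ^6e^(−35.2μ), i.e. Gamma(7, 35.2).
Mode = (a−1)/b = 6/35.2 ≈ 0.1705.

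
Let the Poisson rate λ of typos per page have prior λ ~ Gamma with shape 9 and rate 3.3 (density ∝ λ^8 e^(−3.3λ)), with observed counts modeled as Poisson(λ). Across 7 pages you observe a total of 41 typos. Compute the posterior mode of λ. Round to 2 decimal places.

λ̂_MAP = 4.76

Σxᵢ = 41, n = 7.
Posterior ∝ λ^8e^(−3.3λ) · λ^41e^(−7λ) = λ^49e^(−10.3λ), i.e. Gamma(shape=50, rate=10.3).
The mode of a Gamma(a, b) with a ≥ 1 (shape–rate) is (a−1)/b = 49/10.3 ≈ 4.76.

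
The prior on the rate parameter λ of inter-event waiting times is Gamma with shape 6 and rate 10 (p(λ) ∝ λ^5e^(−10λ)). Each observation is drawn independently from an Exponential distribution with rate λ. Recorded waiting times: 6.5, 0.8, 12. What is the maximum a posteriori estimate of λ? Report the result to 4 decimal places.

The Exponential(rate=λ) likelihood is ∝ λ^n e^(−λΣtᵢ). Here n = 3 and Σtᵢ = 6.5 + 0.8 + 12 = 19.3.
Posterior ∝ λ^5e^(−10λ) · λ^3e^(−19.3λ) = λ^8e^(−29.3λ), i.e. Gamma(9, 29.3).
Mode = (a−1)/b = 8/29.3 ≈ 0.2730.

λ̂_MAP = 0.2730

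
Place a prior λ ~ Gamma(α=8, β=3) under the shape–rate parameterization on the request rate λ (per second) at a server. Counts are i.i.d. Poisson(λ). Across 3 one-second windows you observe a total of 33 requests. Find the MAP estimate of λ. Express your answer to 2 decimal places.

λ̂_MAP = 6.67

Σxᵢ = 33, n = 3.
Posterior ∝ λ^7e^(−3λ) · λ^33e^(−3λ) = λ^40e^(−6λ), i.e. Gamma(shape=41, rate=6).
The mode of a Gamma(a, b) with a ≥ 1 (shape–rate) is (a−1)/b = 40/6 ≈ 6.67.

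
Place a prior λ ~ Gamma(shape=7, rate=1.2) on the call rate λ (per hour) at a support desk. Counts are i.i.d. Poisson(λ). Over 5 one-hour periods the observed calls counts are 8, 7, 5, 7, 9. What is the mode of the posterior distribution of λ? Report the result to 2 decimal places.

λ̂_MAP = 6.77

Σxᵢ = 8+7+5+7+9 = 36, with n = 5.
Posterior ∝ λ^6e^(−1.2λ) · λ^36e^(−5λ) = λ^42e^(−6.2λ), i.e. Gamma(shape=43, rate=6.2).
The mode of a Gamma(a, b) with a ≥ 1 (shape–rate) is (a−1)/b = 42/6.2 ≈ 6.77.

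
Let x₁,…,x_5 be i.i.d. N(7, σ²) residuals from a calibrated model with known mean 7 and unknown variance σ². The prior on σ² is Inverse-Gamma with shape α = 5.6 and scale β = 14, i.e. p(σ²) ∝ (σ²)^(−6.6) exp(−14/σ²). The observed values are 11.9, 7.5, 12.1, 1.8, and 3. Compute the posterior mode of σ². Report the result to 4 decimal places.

Sum of squared deviations about the known mean: SS = (11.9−7)² + (7.5−7)² + (12.1−7)² + (1.8−7)² + (3−7)² = 93.31.
The Normal likelihood contributes (σ²)^(−n/2) exp(−SS/(2σ²)), so the posterior is Inverse-Gamma(α + n/2, β + SS/2) = Inverse-Gamma(8.1, 60.655).
The mode of Inverse-Gamma(a, b) is b/(a+1) = 60.655/9.1 ≈ 6.6654.

σ̂²_MAP = 6.6654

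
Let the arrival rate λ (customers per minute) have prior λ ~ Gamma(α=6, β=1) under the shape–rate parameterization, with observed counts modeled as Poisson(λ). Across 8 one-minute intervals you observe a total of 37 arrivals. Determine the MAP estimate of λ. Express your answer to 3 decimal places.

Σxᵢ = 37, n = 8.
Posterior ∝ λ^5e^(−1λ) · λ^37e^(−8λ) = λ^42e^(−9λ), i.e. Gamma(shape=43, rate=9).
The mode of a Gamma(a, b) with a ≥ 1 (shape–rate) is (a−1)/b = 42/9 ≈ 4.667.

λ̂_MAP = 4.667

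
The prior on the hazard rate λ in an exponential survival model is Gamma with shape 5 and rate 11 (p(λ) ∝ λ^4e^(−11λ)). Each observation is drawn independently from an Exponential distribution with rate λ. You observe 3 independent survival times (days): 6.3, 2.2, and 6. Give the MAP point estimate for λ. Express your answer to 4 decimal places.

λ̂_MAP = 0.2745

The Exponential(rate=λ) likelihood is ∝ λ^n e^(−λΣtᵢ). Here n = 3 and Σtᵢ = 6.3 + 2.2 + 6 = 14.5.
Posterior ∝ λ^4e^(−11λ) · λ^3e^(−14.5λ) = λ^7e^(−25.5λ), i.e. Gamma(8, 25.5).
Mode = (a−1)/b = 7/25.5 ≈ 0.2745.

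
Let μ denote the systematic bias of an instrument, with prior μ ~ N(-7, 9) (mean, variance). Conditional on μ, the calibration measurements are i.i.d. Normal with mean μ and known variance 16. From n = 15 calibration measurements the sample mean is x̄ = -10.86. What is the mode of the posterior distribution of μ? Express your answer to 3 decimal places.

n = 15, x̄ = -10.86.
For a Normal prior and Normal likelihood with known variance, the posterior is Normal; its mode equals its mean, the precision-weighted average.
Prior precision 1/σ₀² = 1/9; data precision n/σ² = 15/16 = 0.9375.
μ̂ = ((1/9)·(-7) + 0.9375·(-10.86)) / (1/9 + 0.9375) = (-15781/1440)/(151/144) = -15781/1510 ≈ -10.451.

μ̂_MAP = -10.451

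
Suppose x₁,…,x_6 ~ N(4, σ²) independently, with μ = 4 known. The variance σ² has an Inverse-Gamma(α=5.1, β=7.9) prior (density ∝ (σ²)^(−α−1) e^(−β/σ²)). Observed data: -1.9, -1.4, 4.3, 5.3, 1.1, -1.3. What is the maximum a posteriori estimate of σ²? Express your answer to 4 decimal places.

Sum of squared deviations about the known mean: SS = (-1.9−4)² + (-1.4−4)² + (4.3−4)² + (5.3−4)² + (1.1−4)² + (-1.3−4)² = 102.25.
The Normal likelihood contributes (σ²)^(−n/2) exp(−SS/(2σ²)), so the posterior is Inverse-Gamma(α + n/2, β + SS/2) = Inverse-Gamma(8.1, 59.025).
The mode of Inverse-Gamma(a, b) is b/(a+1) = 59.025/9.1 ≈ 6.4863.

σ̂²_MAP = 6.4863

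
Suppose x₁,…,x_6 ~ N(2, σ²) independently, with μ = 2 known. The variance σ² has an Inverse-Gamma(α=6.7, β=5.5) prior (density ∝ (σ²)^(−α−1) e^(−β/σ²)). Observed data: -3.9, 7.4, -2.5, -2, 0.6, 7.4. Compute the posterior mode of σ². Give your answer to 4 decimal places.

Sum of squared deviations about the known mean: SS = (-3.9−2)² + (7.4−2)² + (-2.5−2)² + (-2−2)² + (0.6−2)² + (7.4−2)² = 131.34.
The Normal likelihood contributes (σ²)^(−n/2) exp(−SS/(2σ²)), so the posterior is Inverse-Gamma(α + n/2, β + SS/2) = Inverse-Gamma(9.7, 71.17).
The mode of Inverse-Gamma(a, b) is b/(a+1) = 71.17/10.7 ≈ 6.6514.

σ̂²_MAP = 6.6514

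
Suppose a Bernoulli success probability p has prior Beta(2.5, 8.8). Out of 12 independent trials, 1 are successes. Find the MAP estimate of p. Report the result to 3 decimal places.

p̂_MAP = 0.117

Prior: Beta(2.5, 8.8).
Data: 1 success in 12 trials. The binomial likelihood contributes p(1−p)^11, so the posterior is Beta(2.5+1, 8.8+11) = Beta(3.5, 19.8).
For Beta(a, b) with a, b > 1 the mode is (a−1)/(a+b−2) = 2.5/21.3 ≈ 0.117.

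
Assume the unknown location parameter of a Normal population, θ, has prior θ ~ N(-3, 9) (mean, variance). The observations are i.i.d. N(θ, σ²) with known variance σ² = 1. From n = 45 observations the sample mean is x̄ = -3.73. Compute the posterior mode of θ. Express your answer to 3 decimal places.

n = 45, x̄ = -3.73.
For a Normal prior and Normal likelihood with known variance, the posterior is Normal; its mode equals its mean, the precision-weighted average.
Prior precision 1/σ₀² = 1/9; data precision n/σ² = 45/1 = 45.
θ̂ = ((1/9)·(-3) + 45·(-3.73)) / (1/9 + 45) = (-10091/60)/(406/9) = -30273/8120 ≈ -3.728.

θ̂_MAP = -3.728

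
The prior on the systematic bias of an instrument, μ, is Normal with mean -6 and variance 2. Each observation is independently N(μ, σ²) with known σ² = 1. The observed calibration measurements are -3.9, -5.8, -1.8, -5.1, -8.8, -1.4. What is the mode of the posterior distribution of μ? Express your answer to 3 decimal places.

μ̂_MAP = -4.585

n = 6; x̄ = ((-3.9) + (-5.8) + (-1.8) + (-5.1) + (-8.8) + (-1.4))/6 = -26.8/6 = -67/15 ≈ -4.4667.
For a Normal prior and Normal likelihood with known variance, the posterior is Normal; its mode equals its mean, the precision-weighted average.
Prior precision 1/σ₀² = 1/2 = 0.5; data precision n/σ² = 6/1 = 6.
μ̂ = (0.5·(-6) + 6·(-67/15)) / (0.5 + 6) = (-29.8)/6.5 = -298/65 ≈ -4.585.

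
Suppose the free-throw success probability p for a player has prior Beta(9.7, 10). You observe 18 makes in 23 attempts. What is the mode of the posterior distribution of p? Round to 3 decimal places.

p̂_MAP = 0.656

Prior: Beta(9.7, 10).
Data: 18 successes in 23 trials. The binomial likelihood contributes p^18(1−p)^5, so the posterior is Beta(9.7+18, 10+5) = Beta(27.7, 15).
For Beta(a, b) with a, b > 1 the mode is (a−1)/(a+b−2) = 26.7/40.7 ≈ 0.656.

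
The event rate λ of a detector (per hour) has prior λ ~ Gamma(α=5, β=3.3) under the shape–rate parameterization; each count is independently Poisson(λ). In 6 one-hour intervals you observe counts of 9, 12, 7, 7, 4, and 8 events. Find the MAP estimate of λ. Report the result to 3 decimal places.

λ̂_MAP = 5.484

Σxᵢ = 9+12+7+7+4+8 = 47, with n = 6.
Posterior ∝ λ^4e^(−3.3λ) · λ^47e^(−6λ) = λ^51e^(−9.3λ), i.e. Gamma(shape=52, rate=9.3).
The mode of a Gamma(a, b) with a ≥ 1 (shape–rate) is (a−1)/b = 51/9.3 ≈ 5.484.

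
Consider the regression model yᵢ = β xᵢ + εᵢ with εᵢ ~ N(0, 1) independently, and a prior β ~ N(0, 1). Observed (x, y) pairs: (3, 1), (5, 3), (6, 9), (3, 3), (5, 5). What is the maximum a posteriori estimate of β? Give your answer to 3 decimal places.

log p(β | y) = −Σ(yᵢ − βxᵢ)²/(2·1) − β²/(2·1) + const.
Setting the derivative to zero: Σxᵢ(yᵢ − βxᵢ)/1 − β/1 = 0, so β = Σxᵢyᵢ / (Σxᵢ² + σ²/τ²).
Σxᵢyᵢ = 3·1 + 5·3 + 6·9 + 3·3 + 5·5 = 106; Σxᵢ² = 104; σ²/τ² = 1.
β̂_MAP = 106 / (104 + 1) = 106/105 ≈ 1.010.

β̂_MAP = 1.010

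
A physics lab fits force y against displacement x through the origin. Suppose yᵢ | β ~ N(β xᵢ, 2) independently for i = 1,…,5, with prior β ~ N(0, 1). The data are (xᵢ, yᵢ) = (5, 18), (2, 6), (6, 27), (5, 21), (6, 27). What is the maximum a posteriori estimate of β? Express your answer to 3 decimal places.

β̂_MAP = 4.148

log p(β | y) = −Σ(yᵢ − βxᵢ)²/(2·2) − β²/(2·1) + const.
Setting the derivative to zero: Σxᵢ(yᵢ − βxᵢ)/2 − β/1 = 0, so β = Σxᵢyᵢ / (Σxᵢ² + σ²/τ²).
Σxᵢyᵢ = 5·18 + 2·6 + 6·27 + 5·21 + 6·27 = 531; Σxᵢ² = 126; σ²/τ² = 2.
β̂_MAP = 531 / (126 + 2) = 531/128 ≈ 4.148.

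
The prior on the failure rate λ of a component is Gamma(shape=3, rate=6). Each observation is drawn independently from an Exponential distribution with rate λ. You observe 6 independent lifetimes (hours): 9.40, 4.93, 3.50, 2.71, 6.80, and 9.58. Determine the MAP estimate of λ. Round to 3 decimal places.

λ̂_MAP = 0.186

The Exponential(rate=λ) likelihood is ∝ λ^n e^(−λΣtᵢ). Here n = 6 and Σtᵢ = 9.40 + 4.93 + 3.50 + 2.71 + 6.80 + 9.58 = 36.92.
Posterior ∝ λ^2e^(−6λ) · λ^6e^(−36.92λ) = λ^8e^(−42.92λ), i.e. Gamma(9, 42.92).
Mode = (a−1)/b = 8/42.92 ≈ 0.186.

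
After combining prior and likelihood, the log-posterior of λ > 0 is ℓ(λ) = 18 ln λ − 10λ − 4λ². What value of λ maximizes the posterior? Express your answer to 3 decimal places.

ℓ'(λ) = 18/λ − 10 − 8λ. Setting this to zero and multiplying by λ: 8λ² + 10λ − 18 = 0.
λ = (−10 + √(10² + 4·8·18)) / (2·8) = (−10 + √676) / 16 = (−10 + 26)/16 = 1.
ℓ''(λ) = −18/λ² − 8 < 0, confirming a maximum.

λ̂_MAP = 1.000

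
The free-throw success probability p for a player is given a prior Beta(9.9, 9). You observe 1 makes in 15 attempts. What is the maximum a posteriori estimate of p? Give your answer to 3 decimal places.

Prior: Beta(9.9, 9).
Data: 1 success in 15 trials. The binomial likelihood contributes p(1−p)^14, so the posterior is Beta(9.9+1, 9+14) = Beta(10.9, 23).
For Beta(a, b) with a, b > 1 the mode is (a−1)/(a+b−2) = 9.9/31.9 ≈ 0.310.

p̂_MAP = 0.310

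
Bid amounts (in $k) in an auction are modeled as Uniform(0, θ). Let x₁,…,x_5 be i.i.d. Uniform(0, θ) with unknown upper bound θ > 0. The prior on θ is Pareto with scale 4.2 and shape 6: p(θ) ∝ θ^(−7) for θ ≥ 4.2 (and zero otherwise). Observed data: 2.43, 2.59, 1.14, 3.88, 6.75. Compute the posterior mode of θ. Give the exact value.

The Uniform(0, θ) likelihood is θ^(−n) for θ ≥ max(xᵢ), zero otherwise. Here max(xᵢ) = 6.75.
Posterior ∝ θ^(−7) · θ^(−5) = θ^(−12) on θ ≥ max(4.2, 6.75) = 6.75.
This density is strictly decreasing in θ, so the posterior mode lies at the lower boundary of the support.

θ̂_MAP = 6.75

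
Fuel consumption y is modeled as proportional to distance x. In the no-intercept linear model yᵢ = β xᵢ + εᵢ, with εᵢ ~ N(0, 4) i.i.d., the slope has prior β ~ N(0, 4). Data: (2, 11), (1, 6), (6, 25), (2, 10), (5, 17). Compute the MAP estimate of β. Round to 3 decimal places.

β̂_MAP = 3.986

log p(β | y) = −Σ(yᵢ − βxᵢ)²/(2·4) − β²/(2·4) + const.
Setting the derivative to zero: Σxᵢ(yᵢ − βxᵢ)/4 − β/4 = 0, so β = Σxᵢyᵢ / (Σxᵢ² + σ²/τ²).
Σxᵢyᵢ = 2·11 + 1·6 + 6·25 + 2·10 + 5·17 = 283; Σxᵢ² = 70; σ²/τ² = 1.
β̂_MAP = 283 / (70 + 1) = 283/71 ≈ 3.986.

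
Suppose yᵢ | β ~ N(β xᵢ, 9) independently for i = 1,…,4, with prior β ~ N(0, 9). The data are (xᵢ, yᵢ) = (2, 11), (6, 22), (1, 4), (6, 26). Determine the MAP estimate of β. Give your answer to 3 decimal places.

log p(β | y) = −Σ(yᵢ − βxᵢ)²/(2·9) − β²/(2·9) + const.
Setting the derivative to zero: Σxᵢ(yᵢ − βxᵢ)/9 − β/9 = 0, so β = Σxᵢyᵢ / (Σxᵢ² + σ²/τ²).
Σxᵢyᵢ = 2·11 + 6·22 + 1·4 + 6·26 = 314; Σxᵢ² = 77; σ²/τ² = 1.
β̂_MAP = 314 / (77 + 1) = 314/78 ≈ 4.026.

β̂_MAP = 4.026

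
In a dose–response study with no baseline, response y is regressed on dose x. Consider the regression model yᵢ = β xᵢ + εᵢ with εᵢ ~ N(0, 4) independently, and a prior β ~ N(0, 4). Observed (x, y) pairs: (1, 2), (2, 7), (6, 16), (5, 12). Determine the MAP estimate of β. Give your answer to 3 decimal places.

log p(β | y) = −Σ(yᵢ − βxᵢ)²/(2·4) − β²/(2·4) + const.
Setting the derivative to zero: Σxᵢ(yᵢ − βxᵢ)/4 − β/4 = 0, so β = Σxᵢyᵢ / (Σxᵢ² + σ²/τ²).
Σxᵢyᵢ = 1·2 + 2·7 + 6·16 + 5·12 = 172; Σxᵢ² = 66; σ²/τ² = 1.
β̂_MAP = 172 / (66 + 1) = 172/67 ≈ 2.567.

β̂_MAP = 2.567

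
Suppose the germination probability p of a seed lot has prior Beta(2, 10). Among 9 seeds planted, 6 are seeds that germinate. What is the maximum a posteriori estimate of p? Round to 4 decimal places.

Prior: Beta(2, 10).
Data: 6 successes in 9 trials. The binomial likelihood contributes p^6(1−p)^3, so the posterior is Beta(2+6, 10+3) = Beta(8, 13).
For Beta(a, b) with a, b > 1 the mode is (a−1)/(a+b−2) = 7/19 ≈ 0.3684.

p̂_MAP = 0.3684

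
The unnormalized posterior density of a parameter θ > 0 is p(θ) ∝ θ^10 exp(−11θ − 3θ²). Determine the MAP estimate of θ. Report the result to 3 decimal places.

ℓ'(θ) = 10/θ − 11 − 6θ. Setting this to zero and multiplying by θ: 6θ² + 11θ − 10 = 0.
θ = (−11 + √(11² + 4·6·10)) / (2·6) = (−11 + √361) / 12 = (−11 + 19)/12 = 2/3.
ℓ''(θ) = −10/θ² − 6 < 0, confirming a maximum.

θ̂_MAP = 0.667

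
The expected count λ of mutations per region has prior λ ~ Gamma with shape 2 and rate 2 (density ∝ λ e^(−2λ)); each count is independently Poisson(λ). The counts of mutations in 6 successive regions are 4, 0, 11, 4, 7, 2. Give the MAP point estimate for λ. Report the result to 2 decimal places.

Σxᵢ = 4+0+11+4+7+2 = 28, with n = 6.
Posterior ∝ λe^(−2λ) · λ^28e^(−6λ) = λ^29e^(−8λ), i.e. Gamma(shape=30, rate=8).
The mode of a Gamma(a, b) with a ≥ 1 (shape–rate) is (a−1)/b = 29/8 ≈ 3.63.

λ̂_MAP = 3.63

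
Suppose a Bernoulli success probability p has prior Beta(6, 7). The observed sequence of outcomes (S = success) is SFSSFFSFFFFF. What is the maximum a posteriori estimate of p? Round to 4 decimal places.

p̂_MAP = 0.3913

Prior: Beta(6, 7).
Data: 4 successes in 12 trials (from the sequence). The binomial likelihood contributes p^4(1−p)^8, so the posterior is Beta(6+4, 7+8) = Beta(10, 15).
For Beta(a, b) with a, b > 1 the mode is (a−1)/(a+b−2) = 9/23 ≈ 0.3913.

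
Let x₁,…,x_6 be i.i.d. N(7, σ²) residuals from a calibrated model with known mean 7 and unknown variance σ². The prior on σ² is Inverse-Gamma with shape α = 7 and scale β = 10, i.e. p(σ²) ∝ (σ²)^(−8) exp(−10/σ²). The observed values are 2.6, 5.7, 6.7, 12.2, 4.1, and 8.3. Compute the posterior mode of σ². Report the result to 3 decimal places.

Sum of squared deviations about the known mean: SS = (2.6−7)² + (5.7−7)² + (6.7−7)² + (12.2−7)² + (4.1−7)² + (8.3−7)² = 58.28.
The Normal likelihood contributes (σ²)^(−n/2) exp(−SS/(2σ²)), so the posterior is Inverse-Gamma(α + n/2, β + SS/2) = Inverse-Gamma(10, 39.14).
The mode of Inverse-Gamma(a, b) is b/(a+1) = 39.14/11 ≈ 3.558.

σ̂²_MAP = 3.558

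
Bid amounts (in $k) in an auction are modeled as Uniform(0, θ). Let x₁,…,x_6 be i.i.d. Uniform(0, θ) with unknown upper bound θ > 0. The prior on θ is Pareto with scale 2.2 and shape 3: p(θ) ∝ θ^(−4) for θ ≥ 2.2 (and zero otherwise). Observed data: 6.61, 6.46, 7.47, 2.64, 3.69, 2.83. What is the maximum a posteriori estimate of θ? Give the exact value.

θ̂_MAP = 7.47

The Uniform(0, θ) likelihood is θ^(−n) for θ ≥ max(xᵢ), zero otherwise. Here max(xᵢ) = 7.47.
Posterior ∝ θ^(−4) · θ^(−6) = θ^(−10) on θ ≥ max(2.2, 7.47) = 7.47.
This density is strictly decreasing in θ, so the posterior mode lies at the lower boundary of the support.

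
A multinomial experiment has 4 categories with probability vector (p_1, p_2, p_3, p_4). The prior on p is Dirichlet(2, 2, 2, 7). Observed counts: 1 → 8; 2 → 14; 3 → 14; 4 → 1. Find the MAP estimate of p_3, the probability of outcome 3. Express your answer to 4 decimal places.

MAP estimate: 0.3261

The posterior is Dirichlet(αᵢ + nᵢ) = Dirichlet(10, 16, 16, 8).
For a Dirichlet(a₁,…,a_K) with all aᵢ > 1, the mode has j-th component (aⱼ − 1)/(Σaᵢ − K).
Here Σaᵢ = 50 and K = 4, so p_3 = (16 − 1)/(50 − 4) = 15/46 ≈ 0.3261.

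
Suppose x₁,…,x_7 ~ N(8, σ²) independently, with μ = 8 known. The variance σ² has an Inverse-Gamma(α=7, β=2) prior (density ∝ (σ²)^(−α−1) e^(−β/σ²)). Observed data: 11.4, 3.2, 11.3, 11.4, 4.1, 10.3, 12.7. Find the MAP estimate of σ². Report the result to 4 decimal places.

σ̂²_MAP = 4.5061

Sum of squared deviations about the known mean: SS = (11.4−8)² + (3.2−8)² + (11.3−8)² + (11.4−8)² + (4.1−8)² + (10.3−8)² + (12.7−8)² = 99.64.
The Normal likelihood contributes (σ²)^(−n/2) exp(−SS/(2σ²)), so the posterior is Inverse-Gamma(α + n/2, β + SS/2) = Inverse-Gamma(10.5, 51.82).
The mode of Inverse-Gamma(a, b) is b/(a+1) = 51.82/11.5 ≈ 4.5061.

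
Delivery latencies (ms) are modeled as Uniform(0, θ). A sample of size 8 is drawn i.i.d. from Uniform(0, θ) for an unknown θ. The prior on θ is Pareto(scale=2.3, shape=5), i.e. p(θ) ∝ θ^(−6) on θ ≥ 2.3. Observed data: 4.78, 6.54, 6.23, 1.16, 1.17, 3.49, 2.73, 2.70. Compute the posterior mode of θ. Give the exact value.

The Uniform(0, θ) likelihood is θ^(−n) for θ ≥ max(xᵢ), zero otherwise. Here max(xᵢ) = 6.54.
Posterior ∝ θ^(−6) · θ^(−8) = θ^(−14) on θ ≥ max(2.3, 6.54) = 6.54.
This density is strictly decreasing in θ, so the posterior mode lies at the lower boundary of the support.

θ̂_MAP = 6.54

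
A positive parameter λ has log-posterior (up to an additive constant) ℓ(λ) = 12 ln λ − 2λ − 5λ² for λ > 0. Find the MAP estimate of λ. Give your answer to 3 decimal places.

λ̂_MAP = 1.000

ℓ'(λ) = 12/λ − 2 − 10λ. Setting this to zero and multiplying by λ: 10λ² + 2λ − 12 = 0.
λ = (−2 + √(2² + 4·10·12)) / (2·10) = (−2 + √484) / 20 = (−2 + 22)/20 = 1.
ℓ''(λ) = −12/λ² − 10 < 0, confirming a maximum.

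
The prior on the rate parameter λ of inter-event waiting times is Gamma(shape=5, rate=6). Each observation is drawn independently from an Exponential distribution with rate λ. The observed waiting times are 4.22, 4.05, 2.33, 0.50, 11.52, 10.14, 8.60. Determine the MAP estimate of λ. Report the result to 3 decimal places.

λ̂_MAP = 0.232

The Exponential(rate=λ) likelihood is ∝ λ^n e^(−λΣtᵢ). Here n = 7 and Σtᵢ = 4.22 + 4.05 + 2.33 + 0.50 + 11.52 + 10.14 + 8.60 = 41.36.
Posterior ∝ λ^4e^(−6λ) · λ^7e^(−41.36λ) = λ^11e^(−47.36λ), i.e. Gamma(12, 47.36).
Mode = (a−1)/b = 11/47.36 ≈ 0.232.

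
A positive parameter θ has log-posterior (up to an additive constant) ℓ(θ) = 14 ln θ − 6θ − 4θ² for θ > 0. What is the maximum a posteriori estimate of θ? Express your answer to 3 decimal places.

θ̂_MAP = 1.000

ℓ'(θ) = 14/θ − 6 − 8θ. Setting this to zero and multiplying by θ: 8θ² + 6θ − 14 = 0.
θ = (−6 + √(6² + 4·8·14)) / (2·8) = (−6 + √484) / 16 = (−6 + 22)/16 = 1.
ℓ''(θ) = −14/θ² − 8 < 0, confirming a maximum.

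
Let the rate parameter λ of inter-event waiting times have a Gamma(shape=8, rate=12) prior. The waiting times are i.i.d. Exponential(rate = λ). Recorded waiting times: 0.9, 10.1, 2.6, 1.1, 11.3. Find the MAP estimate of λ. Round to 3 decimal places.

λ̂_MAP = 0.316

The Exponential(rate=λ) likelihood is ∝ λ^n e^(−λΣtᵢ). Here n = 5 and Σtᵢ = 0.9 + 10.1 + 2.6 + 1.1 + 11.3 = 26.
Posterior ∝ λ^7e^(−12λ) · λ^5e^(−26λ) = λ^12e^(−38λ), i.e. Gamma(13, 38).
Mode = (a−1)/b = 12/38 ≈ 0.316.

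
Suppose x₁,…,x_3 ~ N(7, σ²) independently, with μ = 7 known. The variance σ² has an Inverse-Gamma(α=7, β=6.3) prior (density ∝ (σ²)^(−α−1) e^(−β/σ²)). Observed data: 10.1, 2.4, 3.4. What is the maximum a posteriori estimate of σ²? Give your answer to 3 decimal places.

Sum of squared deviations about the known mean: SS = (10.1−7)² + (2.4−7)² + (3.4−7)² = 43.73.
The Normal likelihood contributes (σ²)^(−n/2) exp(−SS/(2σ²)), so the posterior is Inverse-Gamma(α + n/2, β + SS/2) = Inverse-Gamma(8.5, 28.165).
The mode of Inverse-Gamma(a, b) is b/(a+1) = 28.165/9.5 ≈ 2.965.

σ̂²_MAP = 2.965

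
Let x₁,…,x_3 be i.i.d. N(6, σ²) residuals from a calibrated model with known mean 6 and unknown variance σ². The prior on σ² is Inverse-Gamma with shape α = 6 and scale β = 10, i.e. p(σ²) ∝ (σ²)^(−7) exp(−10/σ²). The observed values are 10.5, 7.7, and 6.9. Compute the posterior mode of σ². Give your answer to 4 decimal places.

σ̂²_MAP = 2.5853

Sum of squared deviations about the known mean: SS = (10.5−6)² + (7.7−6)² + (6.9−6)² = 23.95.
The Normal likelihood contributes (σ²)^(−n/2) exp(−SS/(2σ²)), so the posterior is Inverse-Gamma(α + n/2, β + SS/2) = Inverse-Gamma(7.5, 21.975).
The mode of Inverse-Gamma(a, b) is b/(a+1) = 21.975/8.5 ≈ 2.5853.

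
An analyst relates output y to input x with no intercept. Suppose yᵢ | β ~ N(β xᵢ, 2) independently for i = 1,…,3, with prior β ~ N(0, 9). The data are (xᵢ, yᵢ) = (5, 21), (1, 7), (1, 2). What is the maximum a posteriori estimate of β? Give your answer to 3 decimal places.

log p(β | y) = −Σ(yᵢ − βxᵢ)²/(2·2) − β²/(2·9) + const.
Setting the derivative to zero: Σxᵢ(yᵢ − βxᵢ)/2 − β/9 = 0, so β = Σxᵢyᵢ / (Σxᵢ² + σ²/τ²).
Σxᵢyᵢ = 5·21 + 1·7 + 1·2 = 114; Σxᵢ² = 27; σ²/τ² = 2/9.
β̂_MAP = 114 / (27 + 2/9) = 114/(245/9) = 1026/245 ≈ 4.188.

β̂_MAP = 4.188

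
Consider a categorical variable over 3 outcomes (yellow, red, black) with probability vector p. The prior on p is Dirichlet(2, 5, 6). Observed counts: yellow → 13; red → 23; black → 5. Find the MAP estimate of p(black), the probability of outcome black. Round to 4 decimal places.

MAP estimate of p(black) = 0.1961

The posterior is Dirichlet(αᵢ + nᵢ) = Dirichlet(15, 28, 11).
For a Dirichlet(a₁,…,a_K) with all aᵢ > 1, the mode has j-th component (aⱼ − 1)/(Σaᵢ − K).
Here Σaᵢ = 54 and K = 3, so p(black) = (11 − 1)/(54 − 3) = 10/51 ≈ 0.1961.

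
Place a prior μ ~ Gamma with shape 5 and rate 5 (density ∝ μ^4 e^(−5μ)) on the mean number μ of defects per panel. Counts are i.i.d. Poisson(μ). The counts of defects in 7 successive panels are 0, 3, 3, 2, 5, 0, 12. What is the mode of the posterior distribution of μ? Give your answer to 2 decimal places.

μ̂_MAP = 2.42

Σxᵢ = 0+3+3+2+5+0+12 = 25, with n = 7.
Posterior ∝ μ^4e^(−5μ) · μ^25e^(−7μ) = μ^29e^(−12μ), i.e. Gamma(shape=30, rate=12).
The mode of a Gamma(a, b) with a ≥ 1 (shape–rate) is (a−1)/b = 29/12 ≈ 2.42.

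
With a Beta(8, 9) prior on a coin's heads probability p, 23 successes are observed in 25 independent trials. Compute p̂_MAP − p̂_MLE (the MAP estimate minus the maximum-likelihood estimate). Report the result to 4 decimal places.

MAP − MLE = -0.1700

Posterior is Beta(31, 11); MAP = (31−1)/(42−2) = 30/40 ≈ 0.75000.
MLE ignores the prior: p̂_MLE = k/n = 23/25 ≈ 0.92000.
Difference = 30/40 − 23/25 = -17/100 ≈ -0.1700.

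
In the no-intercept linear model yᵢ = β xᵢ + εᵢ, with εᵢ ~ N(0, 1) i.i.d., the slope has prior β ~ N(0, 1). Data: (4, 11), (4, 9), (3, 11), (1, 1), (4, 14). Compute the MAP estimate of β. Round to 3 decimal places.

log p(β | y) = −Σ(yᵢ − βxᵢ)²/(2·1) − β²/(2·1) + const.
Setting the derivative to zero: Σxᵢ(yᵢ − βxᵢ)/1 − β/1 = 0, so β = Σxᵢyᵢ / (Σxᵢ² + σ²/τ²).
Σxᵢyᵢ = 4·11 + 4·9 + 3·11 + 1·1 + 4·14 = 170; Σxᵢ² = 58; σ²/τ² = 1.
β̂_MAP = 170 / (58 + 1) = 170/59 ≈ 2.881.

β̂_MAP = 2.881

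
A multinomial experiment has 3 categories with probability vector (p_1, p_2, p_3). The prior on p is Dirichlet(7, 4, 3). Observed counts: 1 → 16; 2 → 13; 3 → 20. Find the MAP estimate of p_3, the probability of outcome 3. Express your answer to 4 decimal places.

The posterior is Dirichlet(αᵢ + nᵢ) = Dirichlet(23, 17, 23).
For a Dirichlet(a₁,…,a_K) with all aᵢ > 1, the mode has j-th component (aⱼ − 1)/(Σaᵢ − K).
Here Σaᵢ = 63 and K = 3, so p_3 = (23 − 1)/(63 − 3) = 22/60 ≈ 0.3667.

MAP estimate: 0.3667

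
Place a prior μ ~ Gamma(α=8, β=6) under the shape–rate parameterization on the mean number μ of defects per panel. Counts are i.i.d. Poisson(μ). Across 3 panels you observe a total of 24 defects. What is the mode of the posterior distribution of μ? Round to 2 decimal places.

Σxᵢ = 24, n = 3.
Posterior ∝ μ^7e^(−6μ) · μ^24e^(−3μ) = μ^31e^(−9μ), i.e. Gamma(shape=32, rate=9).
The mode of a Gamma(a, b) with a ≥ 1 (shape–rate) is (a−1)/b = 31/9 ≈ 3.44.

μ̂_MAP = 3.44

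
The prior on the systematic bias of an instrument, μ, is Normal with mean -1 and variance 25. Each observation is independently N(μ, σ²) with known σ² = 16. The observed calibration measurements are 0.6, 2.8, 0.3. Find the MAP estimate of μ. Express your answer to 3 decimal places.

μ̂_MAP = 0.841

n = 3; x̄ = (0.6 + 2.8 + 0.3)/3 = 3.7/3 = 37/30 ≈ 1.2333.
For a Normal prior and Normal likelihood with known variance, the posterior is Normal; its mode equals its mean, the precision-weighted average.
Prior precision 1/σ₀² = 1/25 = 0.04; data precision n/σ² = 3/16 = 0.1875.
μ̂ = (0.04·(-1) + 0.1875·(37/30)) / (0.04 + 0.1875) = 0.19125/0.2275 = 153/182 ≈ 0.841.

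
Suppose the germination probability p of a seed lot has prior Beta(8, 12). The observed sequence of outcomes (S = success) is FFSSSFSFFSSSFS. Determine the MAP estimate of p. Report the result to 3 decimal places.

p̂_MAP = 0.469

Prior: Beta(8, 12).
Data: 8 successes in 14 trials (from the sequence). The binomial likelihood contributes p^8(1−p)^6, so the posterior is Beta(8+8, 12+6) = Beta(16, 18).
For Beta(a, b) with a, b > 1 the mode is (a−1)/(a+b−2) = 15/32 ≈ 0.469.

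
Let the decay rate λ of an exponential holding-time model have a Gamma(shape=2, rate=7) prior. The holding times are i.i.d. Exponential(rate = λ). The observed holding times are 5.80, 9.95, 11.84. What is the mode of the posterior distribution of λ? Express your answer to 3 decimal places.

λ̂_MAP = 0.116

The Exponential(rate=λ) likelihood is ∝ λ^n e^(−λΣtᵢ). Here n = 3 and Σtᵢ = 5.80 + 9.95 + 11.84 = 27.59.
Posterior ∝ λe^(−7λ) · λ^3e^(−27.59λ) = λ^4e^(−34.59λ), i.e. Gamma(5, 34.59).
Mode = (a−1)/b = 4/34.59 ≈ 0.116.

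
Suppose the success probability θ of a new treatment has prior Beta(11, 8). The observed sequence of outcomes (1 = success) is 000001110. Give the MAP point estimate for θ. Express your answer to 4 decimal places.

Prior: Beta(11, 8).
Data: 3 successes in 9 trials (from the sequence). The binomial likelihood contributes θ^3(1−θ)^6, so the posterior is Beta(11+3, 8+6) = Beta(14, 14).
For Beta(a, b) with a, b > 1 the mode is (a−1)/(a+b−2) = 13/26 ≈ 0.5000.

θ̂_MAP = 0.5000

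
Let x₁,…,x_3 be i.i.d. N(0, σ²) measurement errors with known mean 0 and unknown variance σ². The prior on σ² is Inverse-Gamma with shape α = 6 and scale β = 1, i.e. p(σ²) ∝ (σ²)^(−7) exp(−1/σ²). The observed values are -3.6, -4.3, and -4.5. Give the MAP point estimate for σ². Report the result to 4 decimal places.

Sum of squared deviations about the known mean: SS = (-3.6−0)² + (-4.3−0)² + (-4.5−0)² = 51.7.
The Normal likelihood contributes (σ²)^(−n/2) exp(−SS/(2σ²)), so the posterior is Inverse-Gamma(α + n/2, β + SS/2) = Inverse-Gamma(7.5, 26.85).
The mode of Inverse-Gamma(a, b) is b/(a+1) = 26.85/8.5 ≈ 3.1588.

σ̂²_MAP = 3.1588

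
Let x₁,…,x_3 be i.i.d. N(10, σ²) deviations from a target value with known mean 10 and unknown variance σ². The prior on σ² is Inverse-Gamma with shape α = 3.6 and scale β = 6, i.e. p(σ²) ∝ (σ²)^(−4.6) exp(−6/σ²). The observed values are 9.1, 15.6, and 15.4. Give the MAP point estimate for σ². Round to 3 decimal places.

Sum of squared deviations about the known mean: SS = (9.1−10)² + (15.6−10)² + (15.4−10)² = 61.33.
The Normal likelihood contributes (σ²)^(−n/2) exp(−SS/(2σ²)), so the posterior is Inverse-Gamma(α + n/2, β + SS/2) = Inverse-Gamma(5.1, 36.665).
The mode of Inverse-Gamma(a, b) is b/(a+1) = 36.665/6.1 ≈ 6.011.

σ̂²_MAP = 6.011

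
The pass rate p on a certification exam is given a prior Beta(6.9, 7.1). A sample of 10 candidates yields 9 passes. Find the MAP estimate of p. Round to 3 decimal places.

p̂_MAP = 0.677

Prior: Beta(6.9, 7.1).
Data: 9 successes in 10 trials. The binomial likelihood contributes p^9(1−p)^1, so the posterior is Beta(6.9+9, 7.1+1) = Beta(15.9, 8.1).
For Beta(a, b) with a, b > 1 the mode is (a−1)/(a+b−2) = 14.9/22 ≈ 0.677.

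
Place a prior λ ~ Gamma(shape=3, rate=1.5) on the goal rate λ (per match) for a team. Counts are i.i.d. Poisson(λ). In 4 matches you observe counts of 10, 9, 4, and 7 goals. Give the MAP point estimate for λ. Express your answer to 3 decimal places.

λ̂_MAP = 5.818

Σxᵢ = 10+9+4+7 = 30, with n = 4.
Posterior ∝ λ^2e^(−1.5λ) · λ^30e^(−4λ) = λ^32e^(−5.5λ), i.e. Gamma(shape=33, rate=5.5).
The mode of a Gamma(a, b) with a ≥ 1 (shape–rate) is (a−1)/b = 32/5.5 ≈ 5.818.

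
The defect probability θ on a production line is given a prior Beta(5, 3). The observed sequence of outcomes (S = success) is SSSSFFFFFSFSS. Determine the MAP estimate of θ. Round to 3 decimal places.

Prior: Beta(5, 3).
Data: 7 successes in 13 trials (from the sequence). The binomial likelihood contributes θ^7(1−θ)^6, so the posterior is Beta(5+7, 3+6) = Beta(12, 9).
For Beta(a, b) with a, b > 1 the mode is (a−1)/(a+b−2) = 11/19 ≈ 0.579.

θ̂_MAP = 0.579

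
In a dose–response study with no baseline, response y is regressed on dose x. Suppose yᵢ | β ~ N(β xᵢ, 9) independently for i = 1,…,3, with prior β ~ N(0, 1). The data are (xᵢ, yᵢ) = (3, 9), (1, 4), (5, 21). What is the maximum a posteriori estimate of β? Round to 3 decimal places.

log p(β | y) = −Σ(yᵢ − βxᵢ)²/(2·9) − β²/(2·1) + const.
Setting the derivative to zero: Σxᵢ(yᵢ − βxᵢ)/9 − β/1 = 0, so β = Σxᵢyᵢ / (Σxᵢ² + σ²/τ²).
Σxᵢyᵢ = 3·9 + 1·4 + 5·21 = 136; Σxᵢ² = 35; σ²/τ² = 9.
β̂_MAP = 136 / (35 + 9) = 136/44 ≈ 3.091.

β̂_MAP = 3.091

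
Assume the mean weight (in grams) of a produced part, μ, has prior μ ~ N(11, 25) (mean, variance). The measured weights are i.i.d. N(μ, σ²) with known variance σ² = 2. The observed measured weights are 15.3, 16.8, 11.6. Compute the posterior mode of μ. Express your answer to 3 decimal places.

n = 3; x̄ = (15.3 + 16.8 + 11.6)/3 = 43.7/3 = 437/30 ≈ 14.5667.
For a Normal prior and Normal likelihood with known variance, the posterior is Normal; its mode equals its mean, the precision-weighted average.
Prior precision 1/σ₀² = 1/25 = 0.04; data precision n/σ² = 3/2 = 1.5.
μ̂ = (0.04·11 + 1.5·(437/30)) / (0.04 + 1.5) = 22.29/1.54 = 2229/154 ≈ 14.474.

μ̂_MAP = 14.474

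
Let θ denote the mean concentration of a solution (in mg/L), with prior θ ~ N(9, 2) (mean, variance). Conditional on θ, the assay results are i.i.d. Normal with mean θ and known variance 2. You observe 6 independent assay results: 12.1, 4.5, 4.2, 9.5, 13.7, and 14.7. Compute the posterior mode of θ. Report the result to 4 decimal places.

n = 6; x̄ = (12.1 + 4.5 + 4.2 + 9.5 + 13.7 + 14.7)/6 = 58.7/6 = 587/60 ≈ 9.7833.
For a Normal prior and Normal likelihood with known variance, the posterior is Normal; its mode equals its mean, the precision-weighted average.
Prior precision 1/σ₀² = 1/2 = 0.5; data precision n/σ² = 6/2 = 3.
θ̂ = (0.5·9 + 3·(587/60)) / (0.5 + 3) = 33.85/3.5 = 677/70 ≈ 9.6714.

θ̂_MAP = 9.6714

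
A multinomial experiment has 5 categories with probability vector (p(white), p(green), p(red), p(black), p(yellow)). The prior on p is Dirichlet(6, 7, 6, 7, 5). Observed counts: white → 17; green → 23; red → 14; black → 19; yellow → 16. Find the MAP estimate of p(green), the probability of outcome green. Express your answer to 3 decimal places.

The posterior is Dirichlet(αᵢ + nᵢ) = Dirichlet(23, 30, 20, 26, 21).
For a Dirichlet(a₁,…,a_K) with all aᵢ > 1, the mode has j-th component (aⱼ − 1)/(Σaᵢ − K).
Here Σaᵢ = 120 and K = 5, so p(green) = (30 − 1)/(120 − 5) = 29/115 ≈ 0.252.

MAP estimate of p(green) = 0.252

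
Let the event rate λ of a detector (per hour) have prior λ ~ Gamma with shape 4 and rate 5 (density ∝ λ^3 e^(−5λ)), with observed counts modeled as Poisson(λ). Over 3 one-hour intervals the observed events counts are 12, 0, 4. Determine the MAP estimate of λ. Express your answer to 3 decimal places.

λ̂_MAP = 2.375

Σxᵢ = 12+0+4 = 16, with n = 3.
Posterior ∝ λ^3e^(−5λ) · λ^16e^(−3λ) = λ^19e^(−8λ), i.e. Gamma(shape=20, rate=8).
The mode of a Gamma(a, b) with a ≥ 1 (shape–rate) is (a−1)/b = 19/8 ≈ 2.375.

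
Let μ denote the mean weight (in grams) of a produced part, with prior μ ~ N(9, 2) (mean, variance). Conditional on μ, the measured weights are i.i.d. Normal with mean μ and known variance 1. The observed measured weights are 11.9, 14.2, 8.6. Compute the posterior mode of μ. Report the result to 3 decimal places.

n = 3; x̄ = (11.9 + 14.2 + 8.6)/3 = 34.7/3 = 347/30 ≈ 11.5667.
For a Normal prior and Normal likelihood with known variance, the posterior is Normal; its mode equals its mean, the precision-weighted average.
Prior precision 1/σ₀² = 1/2 = 0.5; data precision n/σ² = 3/1 = 3.
μ̂ = (0.5·9 + 3·(347/30)) / (0.5 + 3) = 39.2/3.5 = 11.200.

μ̂_MAP = 11.200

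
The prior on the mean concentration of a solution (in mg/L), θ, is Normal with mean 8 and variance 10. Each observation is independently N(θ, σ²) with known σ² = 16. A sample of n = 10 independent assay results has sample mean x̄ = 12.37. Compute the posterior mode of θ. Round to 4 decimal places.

θ̂_MAP = 11.7672

n = 10, x̄ = 12.37.
For a Normal prior and Normal likelihood with known variance, the posterior is Normal; its mode equals its mean, the precision-weighted average.
Prior precision 1/σ₀² = 1/10 = 0.1; data precision n/σ² = 10/16 = 0.625.
θ̂ = (0.1·8 + 0.625·12.37) / (0.1 + 0.625) = 8.53125/0.725 = 1365/116 ≈ 11.7672.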